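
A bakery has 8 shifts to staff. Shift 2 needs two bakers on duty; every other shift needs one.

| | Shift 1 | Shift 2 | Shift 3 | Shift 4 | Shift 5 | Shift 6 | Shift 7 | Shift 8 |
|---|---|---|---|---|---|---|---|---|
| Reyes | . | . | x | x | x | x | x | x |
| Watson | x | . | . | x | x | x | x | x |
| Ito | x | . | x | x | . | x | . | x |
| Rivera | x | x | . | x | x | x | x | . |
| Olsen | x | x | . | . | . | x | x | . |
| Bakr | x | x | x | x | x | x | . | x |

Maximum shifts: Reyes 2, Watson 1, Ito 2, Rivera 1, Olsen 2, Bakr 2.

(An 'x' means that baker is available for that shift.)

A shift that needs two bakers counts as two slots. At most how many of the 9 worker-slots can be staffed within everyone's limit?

9

Total capacity across all bakers is 2+1+2+1+2+2 = 10, and 9 slots are needed, so at most 9 can be filled.
An assignment achieving 9: Shift 1→Ito, Shift 2→Rivera+Olsen, Shift 3→Reyes, Shift 4→Bakr, Shift 5→Reyes, Shift 6→Olsen, Shift 7→Watson, Shift 8→Ito.
Loads: Reyes 2/2, Watson 1/1, Ito 2/2, Rivera 1/1, Olsen 2/2, Bakr 1/2.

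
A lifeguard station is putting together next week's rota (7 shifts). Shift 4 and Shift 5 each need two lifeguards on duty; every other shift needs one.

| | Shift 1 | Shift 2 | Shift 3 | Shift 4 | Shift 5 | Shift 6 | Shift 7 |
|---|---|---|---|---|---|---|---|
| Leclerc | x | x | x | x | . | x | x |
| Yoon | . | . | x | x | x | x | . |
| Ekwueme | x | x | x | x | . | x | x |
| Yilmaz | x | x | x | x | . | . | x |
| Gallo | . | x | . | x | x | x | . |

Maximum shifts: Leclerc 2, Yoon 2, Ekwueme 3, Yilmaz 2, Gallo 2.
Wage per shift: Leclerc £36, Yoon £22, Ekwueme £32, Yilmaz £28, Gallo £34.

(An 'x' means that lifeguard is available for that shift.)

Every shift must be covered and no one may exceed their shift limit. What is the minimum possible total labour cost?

Shift 5 can only be covered by Yoon and Gallo, so that assignment is forced.
Picking the cheapest available lifeguard for each shift independently would cost £234, but that ignores the shift limits.
An optimal schedule: Shift 1→Yilmaz, Shift 2→Ekwueme, Shift 3→Yoon, Shift 4→Ekwueme+Gallo, Shift 5→Yoon+Gallo, Shift 6→Ekwueme, Shift 7→Yilmaz.
Total: 28 + 32 + 22 + 32 + 34 + 22 + 34 + 32 + 28 = £264.

£264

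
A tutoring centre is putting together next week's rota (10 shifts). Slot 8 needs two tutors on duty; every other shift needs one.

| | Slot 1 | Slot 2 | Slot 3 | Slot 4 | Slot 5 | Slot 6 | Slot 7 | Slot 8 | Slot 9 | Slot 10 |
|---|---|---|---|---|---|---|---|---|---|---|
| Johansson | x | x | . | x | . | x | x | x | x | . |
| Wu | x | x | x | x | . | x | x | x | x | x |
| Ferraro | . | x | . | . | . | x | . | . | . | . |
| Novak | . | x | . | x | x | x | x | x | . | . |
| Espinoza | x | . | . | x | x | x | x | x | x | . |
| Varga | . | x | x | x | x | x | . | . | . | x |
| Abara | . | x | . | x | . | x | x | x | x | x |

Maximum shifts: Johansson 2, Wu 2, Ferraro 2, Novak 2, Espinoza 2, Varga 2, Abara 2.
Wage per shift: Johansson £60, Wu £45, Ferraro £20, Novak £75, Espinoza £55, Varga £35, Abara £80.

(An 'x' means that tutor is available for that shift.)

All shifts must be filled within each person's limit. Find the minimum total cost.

£505

Picking the cheapest available tutor for each shift independently would cost £415, but that ignores the shift limits.
An optimal schedule: Slot 1→Wu, Slot 2→Ferraro, Slot 3→Varga, Slot 4→Johansson, Slot 5→Varga, Slot 6→Ferraro, Slot 7→Espinoza, Slot 8→Johansson+Novak, Slot 9→Espinoza, Slot 10→Wu.
Total: 45 + 20 + 35 + 60 + 35 + 20 + 55 + 60 + 75 + 55 + 45 = £505.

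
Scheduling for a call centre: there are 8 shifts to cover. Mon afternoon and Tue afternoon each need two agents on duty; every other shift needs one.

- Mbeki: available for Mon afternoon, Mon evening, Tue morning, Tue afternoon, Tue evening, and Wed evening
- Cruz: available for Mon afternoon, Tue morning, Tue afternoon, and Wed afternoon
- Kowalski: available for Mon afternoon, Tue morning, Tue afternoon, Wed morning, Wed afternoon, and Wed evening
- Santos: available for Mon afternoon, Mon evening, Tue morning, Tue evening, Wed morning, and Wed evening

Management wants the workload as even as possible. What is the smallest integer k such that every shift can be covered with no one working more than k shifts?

With 4 agents and 10 worker-slots to fill, someone must work at least ⌈10/4⌉ = 3 shifts, so k ≥ 3.
k = 3 works: Mon afternoon→Kowalski+Santos, Mon evening→Mbeki, Tue morning→Cruz, Tue afternoon→Mbeki+Cruz, Tue evening→Mbeki, Wed morning→Kowalski, Wed afternoon→Cruz, Wed evening→Kowalski.
Loads: Mbeki 3, Cruz 3, Kowalski 3, Santos 1 — all ≤ 3.

3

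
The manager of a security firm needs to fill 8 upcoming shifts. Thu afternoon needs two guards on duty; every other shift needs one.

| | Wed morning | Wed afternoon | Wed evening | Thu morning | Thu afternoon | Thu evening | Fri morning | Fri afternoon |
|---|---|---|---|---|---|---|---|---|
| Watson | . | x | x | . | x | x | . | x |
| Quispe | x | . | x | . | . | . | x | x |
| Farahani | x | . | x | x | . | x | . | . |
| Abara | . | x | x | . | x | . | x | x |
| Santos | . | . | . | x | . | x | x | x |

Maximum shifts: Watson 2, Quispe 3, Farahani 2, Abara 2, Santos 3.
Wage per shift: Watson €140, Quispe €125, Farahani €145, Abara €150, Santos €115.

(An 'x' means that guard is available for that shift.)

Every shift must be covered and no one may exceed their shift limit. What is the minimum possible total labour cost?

€1150

Thu afternoon can only be covered by Watson and Abara, so that assignment is forced.
Picking the cheapest available guard for each shift independently would cost €1140, but that ignores the shift limits.
An optimal schedule: Wed morning→Quispe, Wed afternoon→Watson, Wed evening→Quispe, Thu morning→Santos, Thu afternoon→Watson+Abara, Thu evening→Santos, Fri morning→Santos, Fri afternoon→Quispe.
Total: 125 + 140 + 125 + 115 + 140 + 150 + 115 + 115 + 125 = €1150.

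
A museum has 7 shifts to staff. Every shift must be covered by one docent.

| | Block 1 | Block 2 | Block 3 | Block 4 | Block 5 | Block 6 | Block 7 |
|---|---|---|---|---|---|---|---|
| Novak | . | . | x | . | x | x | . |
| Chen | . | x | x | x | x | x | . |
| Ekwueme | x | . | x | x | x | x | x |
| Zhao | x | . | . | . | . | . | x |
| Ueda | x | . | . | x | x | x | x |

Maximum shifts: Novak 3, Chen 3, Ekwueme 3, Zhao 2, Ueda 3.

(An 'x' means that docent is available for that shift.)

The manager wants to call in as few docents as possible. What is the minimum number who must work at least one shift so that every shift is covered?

7 slots to fill and no one can take more than 3, so at least ⌈7/3⌉ = 3 docents are needed.
Novak, Chen, and Ekwueme alone can cover everything: Block 1→Ekwueme, Block 2→Chen, Block 3→Novak, Block 4→Chen, Block 5→Novak, Block 6→Novak, Block 7→Ekwueme.

3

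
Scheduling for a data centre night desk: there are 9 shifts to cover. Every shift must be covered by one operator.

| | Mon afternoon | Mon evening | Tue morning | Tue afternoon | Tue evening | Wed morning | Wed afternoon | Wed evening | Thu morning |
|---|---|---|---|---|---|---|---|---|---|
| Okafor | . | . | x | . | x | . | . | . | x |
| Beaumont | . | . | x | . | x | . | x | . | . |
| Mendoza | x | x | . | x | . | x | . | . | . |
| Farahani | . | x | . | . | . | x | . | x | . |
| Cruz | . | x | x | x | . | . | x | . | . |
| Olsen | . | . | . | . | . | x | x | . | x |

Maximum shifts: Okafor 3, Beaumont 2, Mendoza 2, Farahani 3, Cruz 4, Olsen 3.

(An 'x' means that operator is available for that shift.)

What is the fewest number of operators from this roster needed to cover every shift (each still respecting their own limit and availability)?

9 slots to fill and no one can take more than 4, so at least ⌈9/4⌉ = 3 operators are needed.
No set of 3 operators can cover every shift (each such set leaves at least one shift with no one available or exceeds a cap).
Okafor, Beaumont, Mendoza, and Farahani alone can cover everything: Mon afternoon→Mendoza, Mon evening→Farahani, Tue morning→Okafor, Tue afternoon→Mendoza, Tue evening→Okafor, Wed morning→Farahani, Wed afternoon→Beaumont, Wed evening→Farahani, Thu morning→Okafor.

4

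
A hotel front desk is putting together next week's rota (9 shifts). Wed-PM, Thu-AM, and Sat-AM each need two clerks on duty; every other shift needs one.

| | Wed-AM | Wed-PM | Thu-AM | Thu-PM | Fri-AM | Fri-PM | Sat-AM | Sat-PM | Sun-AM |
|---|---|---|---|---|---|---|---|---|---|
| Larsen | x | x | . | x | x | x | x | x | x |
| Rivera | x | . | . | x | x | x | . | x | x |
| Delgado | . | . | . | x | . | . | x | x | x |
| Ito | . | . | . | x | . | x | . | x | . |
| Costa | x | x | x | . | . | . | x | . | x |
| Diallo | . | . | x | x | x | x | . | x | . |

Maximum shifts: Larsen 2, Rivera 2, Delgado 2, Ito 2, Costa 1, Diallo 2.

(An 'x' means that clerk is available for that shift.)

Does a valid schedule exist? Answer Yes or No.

No

Shifts {Wed-PM, Thu-AM} need 4 worker-slots in total, but the clerks available for any of those shifts (Larsen, Costa, and Diallo) can supply at most 3 among them. So no valid schedule exists.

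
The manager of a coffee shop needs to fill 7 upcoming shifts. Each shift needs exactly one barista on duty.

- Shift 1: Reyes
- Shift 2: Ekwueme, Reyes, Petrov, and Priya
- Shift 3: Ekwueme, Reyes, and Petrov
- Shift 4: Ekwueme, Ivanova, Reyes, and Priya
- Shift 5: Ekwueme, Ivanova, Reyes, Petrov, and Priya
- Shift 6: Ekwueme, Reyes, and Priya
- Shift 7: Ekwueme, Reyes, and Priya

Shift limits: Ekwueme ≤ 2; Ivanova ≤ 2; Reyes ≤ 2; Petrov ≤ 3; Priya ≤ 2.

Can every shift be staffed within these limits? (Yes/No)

Yes

Shift 1 can only be covered by Reyes, so that assignment is forced.
One valid schedule: Shift 1→Reyes, Shift 2→Petrov, Shift 3→Ekwueme, Shift 4→Ivanova, Shift 5→Ivanova, Shift 6→Ekwueme, Shift 7→Reyes.
Loads: Ekwueme 2/2, Ivanova 2/2, Reyes 2/2, Petrov 1/3, Priya 0/2 — all within limits.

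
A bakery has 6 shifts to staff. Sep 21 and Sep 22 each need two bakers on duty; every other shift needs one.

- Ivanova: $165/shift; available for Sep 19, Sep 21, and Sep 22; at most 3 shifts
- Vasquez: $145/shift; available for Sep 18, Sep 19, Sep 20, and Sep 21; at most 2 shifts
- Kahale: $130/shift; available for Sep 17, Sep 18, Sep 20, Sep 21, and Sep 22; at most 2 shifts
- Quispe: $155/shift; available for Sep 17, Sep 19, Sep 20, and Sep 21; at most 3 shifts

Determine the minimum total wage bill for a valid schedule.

Sep 22 can only be covered by Ivanova and Kahale, so that assignment is forced.
Picking the cheapest available baker for each shift independently would cost $1105, but that ignores the shift limits.
An optimal schedule: Sep 17→Kahale, Sep 18→Vasquez, Sep 19→Quispe, Sep 20→Quispe, Sep 21→Vasquez+Quispe, Sep 22→Kahale+Ivanova.
Total: 130 + 145 + 155 + 155 + 145 + 155 + 130 + 165 = $1180.

$1180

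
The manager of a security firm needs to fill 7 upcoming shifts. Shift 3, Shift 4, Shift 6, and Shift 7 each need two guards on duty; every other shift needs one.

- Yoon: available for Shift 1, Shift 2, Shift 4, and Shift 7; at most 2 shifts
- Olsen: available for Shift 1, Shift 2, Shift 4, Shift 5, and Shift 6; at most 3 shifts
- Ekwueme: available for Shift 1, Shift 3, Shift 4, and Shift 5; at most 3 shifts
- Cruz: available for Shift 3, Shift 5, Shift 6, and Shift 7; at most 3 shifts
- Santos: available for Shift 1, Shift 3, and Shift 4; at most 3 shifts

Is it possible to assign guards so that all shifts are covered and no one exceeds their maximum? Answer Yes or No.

Shift 6 can only be covered by Olsen and Cruz, so that assignment is forced.
Shift 7 can only be covered by Yoon and Cruz, so that assignment is forced.
One valid schedule: Shift 1→Olsen, Shift 2→Yoon, Shift 3→Ekwueme+Cruz, Shift 4→Ekwueme+Santos, Shift 5→Olsen, Shift 6→Olsen+Cruz, Shift 7→Yoon+Cruz.
Loads: Yoon 2/2, Olsen 3/3, Ekwueme 2/3, Cruz 3/3, Santos 1/3 — all within limits.

Yes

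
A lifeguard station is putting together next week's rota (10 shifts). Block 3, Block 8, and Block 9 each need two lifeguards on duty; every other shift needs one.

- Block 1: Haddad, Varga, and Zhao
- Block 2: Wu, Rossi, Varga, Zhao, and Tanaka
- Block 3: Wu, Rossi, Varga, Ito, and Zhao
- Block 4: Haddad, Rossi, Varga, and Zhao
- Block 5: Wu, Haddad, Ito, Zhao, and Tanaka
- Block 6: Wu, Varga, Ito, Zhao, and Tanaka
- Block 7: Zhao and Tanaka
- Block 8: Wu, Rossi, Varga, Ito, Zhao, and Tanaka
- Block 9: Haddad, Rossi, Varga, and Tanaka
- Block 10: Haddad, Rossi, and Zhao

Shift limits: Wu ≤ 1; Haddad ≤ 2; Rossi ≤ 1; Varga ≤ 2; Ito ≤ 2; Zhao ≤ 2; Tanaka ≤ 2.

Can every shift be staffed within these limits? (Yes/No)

No

Total capacity is 1+2+1+2+2+2+2 = 12 but 13 worker-slots are needed — infeasible.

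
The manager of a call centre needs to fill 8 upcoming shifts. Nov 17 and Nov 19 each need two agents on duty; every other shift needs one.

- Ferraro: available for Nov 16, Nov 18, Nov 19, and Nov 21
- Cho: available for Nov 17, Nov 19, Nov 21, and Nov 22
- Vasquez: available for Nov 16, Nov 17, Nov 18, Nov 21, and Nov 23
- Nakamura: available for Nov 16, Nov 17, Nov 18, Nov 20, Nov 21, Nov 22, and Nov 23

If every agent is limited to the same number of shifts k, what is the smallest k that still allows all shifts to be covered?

3

With 4 agents and 10 worker-slots to fill, someone must work at least ⌈10/4⌉ = 3 shifts, so k ≥ 3.
k = 3 works: Nov 16→Ferraro, Nov 17→Cho+Vasquez, Nov 18→Ferraro, Nov 19→Ferraro+Cho, Nov 20→Nakamura, Nov 21→Vasquez, Nov 22→Cho, Nov 23→Vasquez.
Loads: Ferraro 3, Cho 3, Vasquez 3, Nakamura 1 — all ≤ 3.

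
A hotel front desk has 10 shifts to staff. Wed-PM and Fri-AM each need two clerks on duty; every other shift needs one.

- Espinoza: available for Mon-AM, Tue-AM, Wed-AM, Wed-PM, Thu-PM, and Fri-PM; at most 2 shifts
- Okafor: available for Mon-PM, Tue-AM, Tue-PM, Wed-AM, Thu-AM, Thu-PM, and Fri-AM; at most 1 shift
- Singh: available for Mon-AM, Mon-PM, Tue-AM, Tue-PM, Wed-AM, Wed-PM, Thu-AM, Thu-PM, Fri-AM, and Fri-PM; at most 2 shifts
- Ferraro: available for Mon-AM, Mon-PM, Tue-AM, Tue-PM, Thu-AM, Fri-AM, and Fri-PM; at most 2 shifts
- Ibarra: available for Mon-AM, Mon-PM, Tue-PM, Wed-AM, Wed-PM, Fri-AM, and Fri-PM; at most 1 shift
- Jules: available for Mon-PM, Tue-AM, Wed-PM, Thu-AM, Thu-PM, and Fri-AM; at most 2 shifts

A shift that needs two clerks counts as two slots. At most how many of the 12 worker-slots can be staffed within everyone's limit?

10

Total capacity across all clerks is 2+1+2+2+1+2 = 10, and 12 slots are needed, so at most 10 can be filled.
An assignment achieving 10: Mon-AM→Espinoza, Mon-PM→Ferraro, Tue-AM→Jules, Tue-PM→Okafor, Wed-AM→Espinoza, Wed-PM→Singh+Ibarra, Thu-AM→Singh, Thu-PM→Jules, Fri-PM→Ferraro.
Loads: Espinoza 2/2, Okafor 1/1, Singh 2/2, Ferraro 2/2, Ibarra 1/1, Jules 2/2.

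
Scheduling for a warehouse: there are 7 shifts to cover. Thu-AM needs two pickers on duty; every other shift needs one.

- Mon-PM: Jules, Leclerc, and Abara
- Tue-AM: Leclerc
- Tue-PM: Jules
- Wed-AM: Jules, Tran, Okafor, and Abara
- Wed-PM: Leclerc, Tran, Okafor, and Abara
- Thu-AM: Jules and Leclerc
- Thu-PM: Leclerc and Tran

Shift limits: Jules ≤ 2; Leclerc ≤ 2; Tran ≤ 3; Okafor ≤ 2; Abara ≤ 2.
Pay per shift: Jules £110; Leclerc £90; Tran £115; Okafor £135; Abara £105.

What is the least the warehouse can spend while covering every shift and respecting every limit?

Tue-AM can only be covered by Leclerc, so that assignment is forced.
Tue-PM can only be covered by Jules, so that assignment is forced.
Thu-AM can only be covered by Jules and Leclerc, so that assignment is forced.
Picking the cheapest available picker for each shift independently would cost £775, but that ignores the shift limits.
An optimal schedule: Mon-PM→Abara, Tue-AM→Leclerc, Tue-PM→Jules, Wed-AM→Abara, Wed-PM→Tran, Thu-AM→Leclerc+Jules, Thu-PM→Tran.
Total: 105 + 90 + 110 + 105 + 115 + 90 + 110 + 115 = £840.

£840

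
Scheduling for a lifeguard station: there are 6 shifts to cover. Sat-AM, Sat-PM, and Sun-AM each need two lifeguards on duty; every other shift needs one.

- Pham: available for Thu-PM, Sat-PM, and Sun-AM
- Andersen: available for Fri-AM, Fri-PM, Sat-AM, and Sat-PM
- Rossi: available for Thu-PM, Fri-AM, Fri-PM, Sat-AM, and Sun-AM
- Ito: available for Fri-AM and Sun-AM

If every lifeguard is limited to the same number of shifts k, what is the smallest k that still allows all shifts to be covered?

With 4 lifeguards and 9 worker-slots to fill, someone must work at least ⌈9/4⌉ = 3 shifts, so k ≥ 3.
k = 3 works: Thu-PM→Pham, Fri-AM→Rossi, Fri-PM→Andersen, Sat-AM→Andersen+Rossi, Sat-PM→Pham+Andersen, Sun-AM→Pham+Rossi.
Loads: Pham 3, Andersen 3, Rossi 3, Ito 0 — all ≤ 3.

3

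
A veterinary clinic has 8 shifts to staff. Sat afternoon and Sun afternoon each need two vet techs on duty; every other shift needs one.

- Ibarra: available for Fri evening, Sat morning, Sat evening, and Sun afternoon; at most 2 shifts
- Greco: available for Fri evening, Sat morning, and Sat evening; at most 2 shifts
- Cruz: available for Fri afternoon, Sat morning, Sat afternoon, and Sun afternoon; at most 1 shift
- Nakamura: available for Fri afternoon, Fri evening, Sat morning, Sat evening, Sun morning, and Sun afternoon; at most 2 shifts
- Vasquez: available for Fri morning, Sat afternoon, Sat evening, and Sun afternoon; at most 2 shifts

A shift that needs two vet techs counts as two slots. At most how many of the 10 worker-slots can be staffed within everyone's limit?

Total capacity across all vet techs is 2+2+1+2+2 = 9, and 10 slots are needed, so at most 9 can be filled.
An assignment achieving 9: Fri morning→Vasquez, Fri afternoon→Cruz, Fri evening→Ibarra, Sat morning→Greco, Sat afternoon→Vasquez, Sat evening→Greco, Sun morning→Nakamura, Sun afternoon→Ibarra+Nakamura.
Loads: Ibarra 2/2, Greco 2/2, Cruz 1/1, Nakamura 2/2, Vasquez 2/2.

9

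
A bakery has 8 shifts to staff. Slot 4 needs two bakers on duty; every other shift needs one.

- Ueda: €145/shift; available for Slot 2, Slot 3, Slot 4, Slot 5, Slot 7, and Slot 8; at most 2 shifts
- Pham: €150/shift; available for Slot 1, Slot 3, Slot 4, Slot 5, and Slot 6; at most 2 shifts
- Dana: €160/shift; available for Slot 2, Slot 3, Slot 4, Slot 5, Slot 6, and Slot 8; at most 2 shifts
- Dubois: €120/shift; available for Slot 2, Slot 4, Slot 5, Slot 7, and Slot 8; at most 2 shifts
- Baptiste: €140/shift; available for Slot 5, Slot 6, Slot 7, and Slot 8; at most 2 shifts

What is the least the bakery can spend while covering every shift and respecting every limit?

Slot 1 can only be covered by Pham, so that assignment is forced.
Picking the cheapest available baker for each shift independently would cost €1180, but that ignores the shift limits.
An optimal schedule: Slot 1→Pham, Slot 2→Dubois, Slot 3→Ueda, Slot 4→Pham+Dana, Slot 5→Ueda, Slot 6→Baptiste, Slot 7→Dubois, Slot 8→Baptiste.
Total: 150 + 120 + 145 + 150 + 160 + 145 + 140 + 120 + 140 = €1270.

€1270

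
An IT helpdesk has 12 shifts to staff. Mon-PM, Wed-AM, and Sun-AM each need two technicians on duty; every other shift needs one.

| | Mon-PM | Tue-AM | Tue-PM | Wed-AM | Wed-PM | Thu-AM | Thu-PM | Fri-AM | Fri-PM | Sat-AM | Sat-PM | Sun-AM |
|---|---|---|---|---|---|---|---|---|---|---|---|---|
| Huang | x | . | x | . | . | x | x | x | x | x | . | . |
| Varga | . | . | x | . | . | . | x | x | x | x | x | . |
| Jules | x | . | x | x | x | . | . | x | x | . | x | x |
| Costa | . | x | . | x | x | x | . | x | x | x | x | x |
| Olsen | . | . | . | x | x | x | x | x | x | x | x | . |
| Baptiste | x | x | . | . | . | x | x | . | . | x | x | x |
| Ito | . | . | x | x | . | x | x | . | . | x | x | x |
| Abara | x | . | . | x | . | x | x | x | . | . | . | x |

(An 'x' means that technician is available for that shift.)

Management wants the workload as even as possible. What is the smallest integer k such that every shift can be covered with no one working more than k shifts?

2

With 8 technicians and 15 worker-slots to fill, someone must work at least ⌈15/8⌉ = 2 shifts, so k ≥ 2.
k = 2 works: Mon-PM→Jules+Baptiste, Tue-AM→Costa, Tue-PM→Huang, Wed-AM→Ito+Abara, Wed-PM→Jules, Thu-AM→Costa, Thu-PM→Varga, Fri-AM→Varga, Fri-PM→Huang, Sat-AM→Olsen, Sat-PM→Olsen, Sun-AM→Baptiste+Ito.
Loads: Huang 2, Varga 2, Jules 2, Costa 2, Olsen 2, Baptiste 2, Ito 2, Abara 1 — all ≤ 2.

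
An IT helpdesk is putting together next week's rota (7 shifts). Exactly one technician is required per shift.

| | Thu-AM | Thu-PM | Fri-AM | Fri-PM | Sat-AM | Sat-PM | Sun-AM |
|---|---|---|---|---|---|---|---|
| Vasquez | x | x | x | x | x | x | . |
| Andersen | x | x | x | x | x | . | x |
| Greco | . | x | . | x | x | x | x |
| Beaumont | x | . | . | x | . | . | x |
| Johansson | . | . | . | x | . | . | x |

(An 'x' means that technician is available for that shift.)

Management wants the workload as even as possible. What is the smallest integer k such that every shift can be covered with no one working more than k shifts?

With 5 technicians and 7 worker-slots to fill, someone must work at least ⌈7/5⌉ = 2 shifts, so k ≥ 2.
k = 2 works: Thu-AM→Andersen, Thu-PM→Andersen, Fri-AM→Vasquez, Fri-PM→Beaumont, Sat-AM→Greco, Sat-PM→Vasquez, Sun-AM→Greco.
Loads: Vasquez 2, Andersen 2, Greco 2, Beaumont 1, Johansson 0 — all ≤ 2.

2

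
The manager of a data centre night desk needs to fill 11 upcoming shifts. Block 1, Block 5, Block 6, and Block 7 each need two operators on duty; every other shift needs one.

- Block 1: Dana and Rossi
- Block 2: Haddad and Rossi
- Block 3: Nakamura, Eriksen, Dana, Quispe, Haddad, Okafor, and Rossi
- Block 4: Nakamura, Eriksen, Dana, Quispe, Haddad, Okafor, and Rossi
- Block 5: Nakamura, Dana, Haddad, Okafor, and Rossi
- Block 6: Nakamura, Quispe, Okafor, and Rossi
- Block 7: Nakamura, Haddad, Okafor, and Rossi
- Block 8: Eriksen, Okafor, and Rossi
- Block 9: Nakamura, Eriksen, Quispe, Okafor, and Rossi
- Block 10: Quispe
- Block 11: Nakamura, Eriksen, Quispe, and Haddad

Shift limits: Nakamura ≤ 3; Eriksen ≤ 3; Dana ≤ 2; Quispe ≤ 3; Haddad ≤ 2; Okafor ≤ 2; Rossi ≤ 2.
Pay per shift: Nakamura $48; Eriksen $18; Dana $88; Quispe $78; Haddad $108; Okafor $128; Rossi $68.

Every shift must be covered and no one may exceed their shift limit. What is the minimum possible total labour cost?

Block 1 can only be covered by Dana and Rossi, so that assignment is forced.
Block 10 can only be covered by Quispe, so that assignment is forced.
Picking the cheapest available operator for each shift independently would cost $740, but that ignores the shift limits.
An optimal schedule: Block 1→Rossi+Dana, Block 2→Rossi, Block 3→Nakamura, Block 4→Quispe, Block 5→Dana+Haddad, Block 6→Nakamura+Quispe, Block 7→Nakamura+Haddad, Block 8→Eriksen, Block 9→Eriksen, Block 10→Quispe, Block 11→Eriksen.
Total: 68 + 88 + 68 + 48 + 78 + 88 + 108 + 48 + 78 + 48 + 108 + 18 + 18 + 78 + 18 = $960.

$960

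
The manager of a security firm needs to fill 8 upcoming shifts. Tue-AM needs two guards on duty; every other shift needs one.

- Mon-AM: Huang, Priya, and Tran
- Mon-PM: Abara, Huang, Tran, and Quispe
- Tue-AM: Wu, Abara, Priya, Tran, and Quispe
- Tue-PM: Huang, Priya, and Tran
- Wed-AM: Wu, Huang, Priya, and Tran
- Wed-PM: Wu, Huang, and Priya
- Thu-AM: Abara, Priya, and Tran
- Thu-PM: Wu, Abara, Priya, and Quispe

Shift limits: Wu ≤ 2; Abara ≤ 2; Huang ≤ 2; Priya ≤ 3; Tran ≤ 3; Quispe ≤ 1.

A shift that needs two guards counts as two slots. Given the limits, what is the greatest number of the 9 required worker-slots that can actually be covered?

9

Total capacity across all guards is 2+2+2+3+3+1 = 13, and 9 slots are needed, so at most 9 can be filled.
An assignment achieving 9: Mon-AM→Huang, Mon-PM→Abara, Tue-AM→Priya+Tran, Tue-PM→Huang, Wed-AM→Wu, Wed-PM→Wu, Thu-AM→Abara, Thu-PM→Priya.
Loads: Wu 2/2, Abara 2/2, Huang 2/2, Priya 2/3, Tran 1/3, Quispe 0/1.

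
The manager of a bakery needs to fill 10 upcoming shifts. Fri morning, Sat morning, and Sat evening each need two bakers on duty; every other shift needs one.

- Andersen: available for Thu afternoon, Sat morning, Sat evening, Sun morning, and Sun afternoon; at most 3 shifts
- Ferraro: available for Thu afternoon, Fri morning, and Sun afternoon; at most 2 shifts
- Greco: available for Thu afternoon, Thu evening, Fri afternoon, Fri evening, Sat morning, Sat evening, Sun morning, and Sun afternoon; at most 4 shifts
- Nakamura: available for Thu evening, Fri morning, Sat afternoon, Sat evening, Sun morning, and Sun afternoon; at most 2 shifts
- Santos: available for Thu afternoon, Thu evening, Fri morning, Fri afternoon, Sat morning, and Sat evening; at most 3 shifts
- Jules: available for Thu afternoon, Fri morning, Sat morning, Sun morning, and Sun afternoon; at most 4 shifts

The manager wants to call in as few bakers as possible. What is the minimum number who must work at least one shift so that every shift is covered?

4

13 slots to fill and no one can take more than 4, so at least ⌈13/4⌉ = 4 bakers are needed.
Andersen, Greco, Nakamura, and Jules alone can cover everything: Thu afternoon→Andersen, Thu evening→Greco, Fri morning→Nakamura+Jules, Fri afternoon→Greco, Fri evening→Greco, Sat morning→Andersen+Jules, Sat afternoon→Nakamura, Sat evening→Andersen+Greco, Sun morning→Jules, Sun afternoon→Jules.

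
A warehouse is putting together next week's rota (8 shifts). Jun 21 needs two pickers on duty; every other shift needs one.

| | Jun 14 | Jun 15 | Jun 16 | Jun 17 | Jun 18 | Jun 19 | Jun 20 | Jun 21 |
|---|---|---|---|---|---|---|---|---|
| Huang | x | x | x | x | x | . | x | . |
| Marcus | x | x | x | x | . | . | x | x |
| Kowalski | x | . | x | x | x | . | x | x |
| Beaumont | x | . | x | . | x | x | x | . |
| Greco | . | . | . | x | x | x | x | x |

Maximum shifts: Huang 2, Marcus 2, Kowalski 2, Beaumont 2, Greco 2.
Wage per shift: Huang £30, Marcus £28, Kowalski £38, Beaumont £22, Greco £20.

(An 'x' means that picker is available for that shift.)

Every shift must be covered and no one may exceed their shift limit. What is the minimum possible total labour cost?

£238

Picking the cheapest available picker for each shift independently would cost £200, but that ignores the shift limits.
An optimal schedule: Jun 14→Beaumont, Jun 15→Marcus, Jun 16→Beaumont, Jun 17→Huang, Jun 18→Huang, Jun 19→Greco, Jun 20→Kowalski, Jun 21→Greco+Marcus.
Total: 22 + 28 + 22 + 30 + 30 + 20 + 38 + 20 + 28 = £238.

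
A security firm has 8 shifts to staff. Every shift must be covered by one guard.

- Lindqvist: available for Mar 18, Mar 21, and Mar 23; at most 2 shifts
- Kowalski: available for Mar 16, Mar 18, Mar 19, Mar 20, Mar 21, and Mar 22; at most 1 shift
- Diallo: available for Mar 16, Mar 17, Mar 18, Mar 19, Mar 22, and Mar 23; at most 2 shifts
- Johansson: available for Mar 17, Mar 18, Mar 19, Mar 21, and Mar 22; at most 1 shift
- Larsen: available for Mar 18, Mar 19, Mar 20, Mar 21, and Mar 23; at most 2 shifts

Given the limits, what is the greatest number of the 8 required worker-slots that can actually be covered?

8

Total capacity across all guards is 2+1+2+1+2 = 8, and 8 slots are needed, so at most 8 can be filled.
An assignment achieving 8: Mar 16→Kowalski, Mar 17→Diallo, Mar 18→Larsen, Mar 19→Johansson, Mar 20→Larsen, Mar 21→Lindqvist, Mar 22→Diallo, Mar 23→Lindqvist.
Loads: Lindqvist 2/2, Kowalski 1/1, Diallo 2/2, Johansson 1/1, Larsen 2/2.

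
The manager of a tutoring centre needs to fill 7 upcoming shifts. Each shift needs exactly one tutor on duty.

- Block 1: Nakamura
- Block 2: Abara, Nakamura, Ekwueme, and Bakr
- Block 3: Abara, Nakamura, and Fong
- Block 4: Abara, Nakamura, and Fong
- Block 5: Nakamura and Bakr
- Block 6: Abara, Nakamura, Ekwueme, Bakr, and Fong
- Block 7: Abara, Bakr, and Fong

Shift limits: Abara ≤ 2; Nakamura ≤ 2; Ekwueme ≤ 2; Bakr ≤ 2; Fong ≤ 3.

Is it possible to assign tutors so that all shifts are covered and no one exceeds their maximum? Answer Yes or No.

Yes

Block 1 can only be covered by Nakamura, so that assignment is forced.
One valid schedule: Block 1→Nakamura, Block 2→Ekwueme, Block 3→Abara, Block 4→Abara, Block 5→Nakamura, Block 6→Ekwueme, Block 7→Bakr.
Loads: Abara 2/2, Nakamura 2/2, Ekwueme 2/2, Bakr 1/2, Fong 0/3 — all within limits.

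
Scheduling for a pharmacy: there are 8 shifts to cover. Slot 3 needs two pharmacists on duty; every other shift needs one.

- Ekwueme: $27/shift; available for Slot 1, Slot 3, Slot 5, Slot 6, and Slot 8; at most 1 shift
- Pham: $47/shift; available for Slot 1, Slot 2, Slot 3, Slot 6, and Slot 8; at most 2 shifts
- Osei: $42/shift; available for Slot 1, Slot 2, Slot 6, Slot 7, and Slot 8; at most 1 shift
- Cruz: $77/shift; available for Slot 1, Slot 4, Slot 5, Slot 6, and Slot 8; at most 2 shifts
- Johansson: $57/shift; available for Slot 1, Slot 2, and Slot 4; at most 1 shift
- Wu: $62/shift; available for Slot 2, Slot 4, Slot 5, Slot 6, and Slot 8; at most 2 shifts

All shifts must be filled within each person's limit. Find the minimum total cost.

$498

Slot 3 can only be covered by Ekwueme and Pham, so that assignment is forced.
Slot 7 can only be covered by Osei, so that assignment is forced.
Picking the cheapest available pharmacist for each shift independently would cost $323, but that ignores the shift limits.
An optimal schedule: Slot 1→Johansson, Slot 2→Pham, Slot 3→Ekwueme+Pham, Slot 4→Cruz, Slot 5→Cruz, Slot 6→Wu, Slot 7→Osei, Slot 8→Wu.
Total: 57 + 47 + 27 + 47 + 77 + 77 + 62 + 42 + 62 = $498.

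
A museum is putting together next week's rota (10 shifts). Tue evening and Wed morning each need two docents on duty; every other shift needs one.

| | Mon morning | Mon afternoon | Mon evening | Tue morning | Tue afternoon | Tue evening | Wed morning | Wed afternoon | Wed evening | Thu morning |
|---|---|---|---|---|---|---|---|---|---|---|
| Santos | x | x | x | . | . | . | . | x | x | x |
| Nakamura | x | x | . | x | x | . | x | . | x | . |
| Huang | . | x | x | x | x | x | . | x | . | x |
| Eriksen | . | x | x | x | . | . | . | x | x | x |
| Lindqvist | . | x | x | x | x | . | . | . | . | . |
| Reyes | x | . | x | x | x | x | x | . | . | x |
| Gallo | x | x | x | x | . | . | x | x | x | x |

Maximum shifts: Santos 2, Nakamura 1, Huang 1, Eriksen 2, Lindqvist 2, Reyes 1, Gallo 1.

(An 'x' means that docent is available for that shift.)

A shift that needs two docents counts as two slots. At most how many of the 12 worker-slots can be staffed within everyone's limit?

10

Total capacity across all docents is 2+1+1+2+2+1+1 = 10, and 12 slots are needed, so at most 10 can be filled.
An assignment achieving 10: Mon morning→Santos, Mon afternoon→Lindqvist, Tue afternoon→Lindqvist, Tue evening→Huang+Reyes, Wed morning→Nakamura+Gallo, Wed afternoon→Santos, Wed evening→Eriksen, Thu morning→Eriksen.
Loads: Santos 2/2, Nakamura 1/1, Huang 1/1, Eriksen 2/2, Lindqvist 2/2, Reyes 1/1, Gallo 1/1.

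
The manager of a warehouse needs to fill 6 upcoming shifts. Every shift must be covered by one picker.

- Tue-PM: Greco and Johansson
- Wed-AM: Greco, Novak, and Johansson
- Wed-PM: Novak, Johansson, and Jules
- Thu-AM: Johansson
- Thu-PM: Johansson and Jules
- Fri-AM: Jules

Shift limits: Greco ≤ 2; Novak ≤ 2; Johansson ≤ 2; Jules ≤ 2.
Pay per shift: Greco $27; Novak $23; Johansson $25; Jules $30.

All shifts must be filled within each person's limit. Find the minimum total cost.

Thu-AM can only be covered by Johansson, so that assignment is forced.
Fri-AM can only be covered by Jules, so that assignment is forced.
Picking the cheapest available picker for each shift independently would cost $151, but that ignores the shift limits.
An optimal schedule: Tue-PM→Greco, Wed-AM→Novak, Wed-PM→Novak, Thu-AM→Johansson, Thu-PM→Johansson, Fri-AM→Jules.
Total: 27 + 23 + 23 + 25 + 25 + 30 = $153.

$153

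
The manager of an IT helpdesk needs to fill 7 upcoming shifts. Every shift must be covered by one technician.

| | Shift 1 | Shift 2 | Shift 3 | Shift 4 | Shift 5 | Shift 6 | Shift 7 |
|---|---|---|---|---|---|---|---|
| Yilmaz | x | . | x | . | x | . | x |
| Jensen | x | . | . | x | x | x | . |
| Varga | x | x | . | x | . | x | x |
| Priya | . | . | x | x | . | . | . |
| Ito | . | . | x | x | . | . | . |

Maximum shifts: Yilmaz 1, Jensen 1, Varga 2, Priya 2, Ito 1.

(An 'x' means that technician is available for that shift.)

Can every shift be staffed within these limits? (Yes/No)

Total capacity is 7 and 7 slots are needed, so capacity alone doesn't rule it out.
Shifts {Shift 1, Shift 2, Shift 5, Shift 6, Shift 7} need 5 worker-slots in total, but the technicians available for any of those shifts (Yilmaz, Jensen, and Varga) can supply at most 4 among them. So no valid schedule exists.

No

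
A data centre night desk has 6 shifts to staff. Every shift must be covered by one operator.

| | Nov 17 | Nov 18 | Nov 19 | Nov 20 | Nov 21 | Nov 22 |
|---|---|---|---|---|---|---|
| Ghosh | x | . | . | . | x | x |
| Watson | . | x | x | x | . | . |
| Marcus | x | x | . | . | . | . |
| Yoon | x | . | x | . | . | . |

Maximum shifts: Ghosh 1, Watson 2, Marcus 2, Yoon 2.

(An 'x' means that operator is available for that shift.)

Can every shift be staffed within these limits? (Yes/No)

No

Total capacity is 7 and 6 slots are needed, so capacity alone doesn't rule it out.
Shifts {Nov 21, Nov 22} need 2 worker-slots in total, but the operators available for any of those shifts (Ghosh) can supply at most 1 among them. So no valid schedule exists.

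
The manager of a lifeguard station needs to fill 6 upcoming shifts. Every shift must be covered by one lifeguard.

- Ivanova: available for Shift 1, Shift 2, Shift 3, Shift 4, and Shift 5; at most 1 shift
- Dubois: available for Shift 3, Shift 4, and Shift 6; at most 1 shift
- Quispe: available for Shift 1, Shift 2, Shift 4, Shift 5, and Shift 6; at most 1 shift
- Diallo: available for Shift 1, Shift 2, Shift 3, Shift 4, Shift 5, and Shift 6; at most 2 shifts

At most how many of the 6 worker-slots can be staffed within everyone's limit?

5

Total capacity across all lifeguards is 1+1+1+2 = 5, and 6 slots are needed, so at most 5 can be filled.
An assignment achieving 5: Shift 1→Ivanova, Shift 2→Quispe, Shift 3→Dubois, Shift 5→Diallo, Shift 6→Diallo.
Loads: Ivanova 1/1, Dubois 1/1, Quispe 1/1, Diallo 2/2.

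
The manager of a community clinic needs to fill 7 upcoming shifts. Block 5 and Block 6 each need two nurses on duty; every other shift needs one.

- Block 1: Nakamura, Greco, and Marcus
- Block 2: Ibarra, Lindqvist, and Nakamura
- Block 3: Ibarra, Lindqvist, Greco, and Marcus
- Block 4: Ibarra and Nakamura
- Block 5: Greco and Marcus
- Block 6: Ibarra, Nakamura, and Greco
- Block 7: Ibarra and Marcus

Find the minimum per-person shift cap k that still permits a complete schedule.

With 5 nurses and 9 worker-slots to fill, someone must work at least ⌈9/5⌉ = 2 shifts, so k ≥ 2.
k = 2 works: Block 1→Nakamura, Block 2→Lindqvist, Block 3→Lindqvist, Block 4→Ibarra, Block 5→Greco+Marcus, Block 6→Nakamura+Greco, Block 7→Ibarra.
Loads: Ibarra 2, Lindqvist 2, Nakamura 2, Greco 2, Marcus 1 — all ≤ 2.

2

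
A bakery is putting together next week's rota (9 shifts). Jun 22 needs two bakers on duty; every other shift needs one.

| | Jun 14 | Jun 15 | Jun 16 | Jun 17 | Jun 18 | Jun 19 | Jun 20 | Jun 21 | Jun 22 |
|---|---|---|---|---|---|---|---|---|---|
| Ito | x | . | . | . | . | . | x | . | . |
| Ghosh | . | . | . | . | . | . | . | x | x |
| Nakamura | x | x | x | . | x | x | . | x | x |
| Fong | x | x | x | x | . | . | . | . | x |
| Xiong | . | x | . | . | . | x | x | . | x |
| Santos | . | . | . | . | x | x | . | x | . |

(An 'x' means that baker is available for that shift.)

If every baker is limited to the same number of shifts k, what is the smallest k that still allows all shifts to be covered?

With 6 bakers and 10 worker-slots to fill, someone must work at least ⌈10/6⌉ = 2 shifts, so k ≥ 2.
k = 2 works: Jun 14→Ito, Jun 15→Fong, Jun 16→Nakamura, Jun 17→Fong, Jun 18→Nakamura, Jun 19→Xiong, Jun 20→Ito, Jun 21→Ghosh, Jun 22→Ghosh+Xiong.
Loads: Ito 2, Ghosh 2, Nakamura 2, Fong 2, Xiong 2, Santos 0 — all ≤ 2.

2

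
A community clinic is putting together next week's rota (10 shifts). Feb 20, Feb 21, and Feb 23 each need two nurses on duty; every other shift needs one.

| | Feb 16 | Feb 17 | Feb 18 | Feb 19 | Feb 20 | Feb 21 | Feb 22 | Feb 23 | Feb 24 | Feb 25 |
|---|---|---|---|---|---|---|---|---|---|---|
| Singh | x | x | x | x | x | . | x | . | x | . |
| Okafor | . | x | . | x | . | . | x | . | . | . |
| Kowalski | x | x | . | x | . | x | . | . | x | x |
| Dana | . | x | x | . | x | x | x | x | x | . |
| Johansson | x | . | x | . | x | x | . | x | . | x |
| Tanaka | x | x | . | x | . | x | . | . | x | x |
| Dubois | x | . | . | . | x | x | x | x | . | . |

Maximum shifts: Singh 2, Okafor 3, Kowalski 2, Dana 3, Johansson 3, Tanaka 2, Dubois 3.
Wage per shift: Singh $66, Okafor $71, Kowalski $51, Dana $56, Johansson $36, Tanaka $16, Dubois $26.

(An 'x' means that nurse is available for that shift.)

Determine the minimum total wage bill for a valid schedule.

Picking the cheapest available nurse for each shift independently would cost $308, but that ignores the shift limits.
An optimal schedule: Feb 16→Dubois, Feb 17→Dana, Feb 18→Johansson, Feb 19→Tanaka, Feb 20→Johansson+Dana, Feb 21→Kowalski+Dana, Feb 22→Dubois, Feb 23→Dubois+Johansson, Feb 24→Kowalski, Feb 25→Tanaka.
Total: 26 + 56 + 36 + 16 + 36 + 56 + 51 + 56 + 26 + 26 + 36 + 51 + 16 = $488.

$488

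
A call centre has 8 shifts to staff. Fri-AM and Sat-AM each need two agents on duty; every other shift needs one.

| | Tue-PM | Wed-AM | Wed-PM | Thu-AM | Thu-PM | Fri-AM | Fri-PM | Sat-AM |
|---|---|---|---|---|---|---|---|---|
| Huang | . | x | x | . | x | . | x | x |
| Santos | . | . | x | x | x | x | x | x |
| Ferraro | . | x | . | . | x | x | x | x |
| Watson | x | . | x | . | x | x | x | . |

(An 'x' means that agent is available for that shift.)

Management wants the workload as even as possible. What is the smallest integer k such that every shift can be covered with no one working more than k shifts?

3

With 4 agents and 10 worker-slots to fill, someone must work at least ⌈10/4⌉ = 3 shifts, so k ≥ 3.
k = 3 works: Tue-PM→Watson, Wed-AM→Huang, Wed-PM→Huang, Thu-AM→Santos, Thu-PM→Ferraro, Fri-AM→Santos+Ferraro, Fri-PM→Ferraro, Sat-AM→Huang+Santos.
Loads: Huang 3, Santos 3, Ferraro 3, Watson 1 — all ≤ 3.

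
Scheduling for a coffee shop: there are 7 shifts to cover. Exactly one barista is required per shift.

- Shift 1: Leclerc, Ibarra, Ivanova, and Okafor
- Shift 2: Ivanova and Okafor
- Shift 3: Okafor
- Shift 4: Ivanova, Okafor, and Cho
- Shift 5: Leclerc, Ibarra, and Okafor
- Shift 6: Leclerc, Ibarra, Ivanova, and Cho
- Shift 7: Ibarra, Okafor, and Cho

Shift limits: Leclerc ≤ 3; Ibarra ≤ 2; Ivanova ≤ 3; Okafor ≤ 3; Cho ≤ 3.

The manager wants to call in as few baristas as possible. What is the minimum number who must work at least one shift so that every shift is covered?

3

7 slots to fill and no one can take more than 3, so at least ⌈7/3⌉ = 3 baristas are needed.
Leclerc, Ibarra, and Okafor alone can cover everything: Shift 1→Leclerc, Shift 2→Okafor, Shift 3→Okafor, Shift 4→Okafor, Shift 5→Leclerc, Shift 6→Leclerc, Shift 7→Ibarra.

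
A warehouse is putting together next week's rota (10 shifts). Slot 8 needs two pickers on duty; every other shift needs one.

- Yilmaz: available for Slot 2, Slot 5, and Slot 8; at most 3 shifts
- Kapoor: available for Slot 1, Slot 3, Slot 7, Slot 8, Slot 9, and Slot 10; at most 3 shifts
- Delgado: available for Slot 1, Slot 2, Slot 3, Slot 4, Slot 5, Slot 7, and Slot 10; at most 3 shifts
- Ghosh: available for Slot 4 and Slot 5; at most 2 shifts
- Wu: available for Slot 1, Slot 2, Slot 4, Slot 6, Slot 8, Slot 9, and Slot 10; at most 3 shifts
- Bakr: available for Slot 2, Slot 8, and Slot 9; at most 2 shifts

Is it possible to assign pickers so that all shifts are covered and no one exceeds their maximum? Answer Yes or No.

Slot 6 can only be covered by Wu, so that assignment is forced.
One valid schedule: Slot 1→Kapoor, Slot 2→Yilmaz, Slot 3→Kapoor, Slot 4→Delgado, Slot 5→Yilmaz, Slot 6→Wu, Slot 7→Kapoor, Slot 8→Yilmaz+Wu, Slot 9→Wu, Slot 10→Delgado.
Loads: Yilmaz 3/3, Kapoor 3/3, Delgado 2/3, Ghosh 0/2, Wu 3/3, Bakr 0/2 — all within limits.

Yes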